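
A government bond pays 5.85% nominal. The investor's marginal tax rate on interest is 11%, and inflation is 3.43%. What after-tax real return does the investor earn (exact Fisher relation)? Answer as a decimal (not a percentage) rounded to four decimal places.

0.0172

After-tax nominal return = 5.85% × (1 − 0.11) = 5.2065%.
1 + r = 1.052065 / 1.03430 = 1.017176
After-tax real rate = 1.017176 − 1 → 0.0172.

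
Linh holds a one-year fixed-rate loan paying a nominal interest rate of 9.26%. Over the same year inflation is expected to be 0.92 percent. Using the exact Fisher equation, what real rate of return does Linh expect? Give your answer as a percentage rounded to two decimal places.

8.26%

By the Fisher equation, 1 + r = (1 + i)/(1 + π).
1 + r = 1.09260 / 1.00920 = 1.082640
r = 1.082640 − 1 = 8.2640%, i.e. 8.26%.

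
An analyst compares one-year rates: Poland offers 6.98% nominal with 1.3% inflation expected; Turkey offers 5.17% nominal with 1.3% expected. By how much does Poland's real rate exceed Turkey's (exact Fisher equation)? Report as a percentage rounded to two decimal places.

1.79%

Poland: (1 + 0.0698)/(1 + 0.0130) − 1 = 5.6071%
Turkey: (1 + 0.0517)/(1 + 0.0130) − 1 = 3.8203%
Differential = 5.6071% − 3.8203% = 1.7868% → 1.79%.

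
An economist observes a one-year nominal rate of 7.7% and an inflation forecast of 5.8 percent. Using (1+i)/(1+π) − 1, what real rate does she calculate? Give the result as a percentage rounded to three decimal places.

By the Fisher identity, 1 + r = (1 + i)/(1 + π).
1 + r = 1.07700 / 1.05800 = 1.017958
r = 1.017958 − 1 = 1.7958%, i.e. 1.796%.

1.796%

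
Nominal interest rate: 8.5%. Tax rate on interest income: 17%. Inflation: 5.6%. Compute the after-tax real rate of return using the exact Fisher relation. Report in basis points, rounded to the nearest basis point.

After-tax nominal return = 8.5% × (1 − 0.17) = 7.0550%.
1 + r = 1.07055 / 1.05600 = 1.013778
After-tax real rate = 1.013778 − 1 → 138 basis points.

138 basis points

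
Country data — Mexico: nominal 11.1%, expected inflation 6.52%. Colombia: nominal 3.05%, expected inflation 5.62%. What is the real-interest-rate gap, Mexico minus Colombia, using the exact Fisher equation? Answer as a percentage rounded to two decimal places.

Mexico: (1 + 0.1110)/(1 + 0.0652) − 1 = 4.2997%
Colombia: (1 + 0.0305)/(1 + 0.0562) − 1 = -2.4333%
Differential = 4.2997% − (-2.4333%) = 6.7329% → 6.73%.

6.73%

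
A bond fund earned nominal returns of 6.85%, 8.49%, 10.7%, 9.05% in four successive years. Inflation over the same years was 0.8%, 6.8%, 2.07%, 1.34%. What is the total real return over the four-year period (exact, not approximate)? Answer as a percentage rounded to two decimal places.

Compound the nominal returns: 1.0685 × 1.0849 × 1.1070 × 1.0905 = 1.399386.
Compound inflation: 1.0080 × 1.0680 × 1.0207 × 1.0134 = 1.113553.
Deflate: 1.399386 / 1.113553 = 1.256686.
Total real return = 1.256686 − 1 → 25.67%.

25.67%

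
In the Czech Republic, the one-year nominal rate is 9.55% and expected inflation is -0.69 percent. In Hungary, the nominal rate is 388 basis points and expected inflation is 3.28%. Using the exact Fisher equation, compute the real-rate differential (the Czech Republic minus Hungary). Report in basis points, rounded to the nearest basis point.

973 basis points

The Czech Republic: (1 + 0.0955)/(1 − 0.0069) − 1 = 10.3111%
Hungary: (1 + 0.0388)/(1 + 0.0328) − 1 = 0.5809%
Differential = 10.3111% − 0.5809% = 9.7302% → 973 basis points.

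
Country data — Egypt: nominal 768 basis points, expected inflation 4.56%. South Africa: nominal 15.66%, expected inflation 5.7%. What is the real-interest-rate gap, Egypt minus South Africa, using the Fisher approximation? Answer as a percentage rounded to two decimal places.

Egypt: 7.68% − 4.56% = 3.120%
South Africa: 15.66% − 5.7% = 9.960%
Differential = -6.840% → -6.84%.

-6.84%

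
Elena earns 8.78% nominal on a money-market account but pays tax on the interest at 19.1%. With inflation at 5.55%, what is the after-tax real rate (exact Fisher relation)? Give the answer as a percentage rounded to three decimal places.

After-tax nominal return = 8.78% × (1 − 0.191) = 7.10302%.
1 + r = 1.0710302 / 1.05550 = 1.014714
After-tax real rate = 1.014714 − 1 → 1.471%.

1.471%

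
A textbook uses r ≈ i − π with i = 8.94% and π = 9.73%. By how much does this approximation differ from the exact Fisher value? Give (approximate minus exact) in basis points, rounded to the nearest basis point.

-7 basis points

Approximate: r ≈ 8.940% − 9.730% = -0.7900%
Exact: (1 + 0.0894)/(1 + 0.0973) − 1 = -0.7199%
Error = -0.7900% − (-0.7199%) = -0.0701% → -7 basis points.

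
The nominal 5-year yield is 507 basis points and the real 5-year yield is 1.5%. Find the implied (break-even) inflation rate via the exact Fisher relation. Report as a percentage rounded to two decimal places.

(1 + π) = (1 + i)/(1 + r) = 1.05070 / 1.01500 = 1.035172
Break-even inflation = 1.035172 − 1 → 3.52%.

3.52%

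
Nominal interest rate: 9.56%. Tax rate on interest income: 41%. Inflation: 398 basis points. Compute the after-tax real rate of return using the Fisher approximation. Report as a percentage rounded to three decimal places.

After-tax nominal return = 9.56% × (1 − 0.41) = 5.6404%.
r ≈ 5.6404% − 3.98% → 1.660%.

1.660%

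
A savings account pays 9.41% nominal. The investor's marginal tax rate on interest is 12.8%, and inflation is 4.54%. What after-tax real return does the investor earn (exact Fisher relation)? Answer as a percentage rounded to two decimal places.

After-tax nominal return = 9.41% × (1 − 0.128) = 8.20552%.
1 + r = 1.0820552 / 1.04540 = 1.035063
After-tax real rate = 1.035063 − 1 → 3.51%.

3.51%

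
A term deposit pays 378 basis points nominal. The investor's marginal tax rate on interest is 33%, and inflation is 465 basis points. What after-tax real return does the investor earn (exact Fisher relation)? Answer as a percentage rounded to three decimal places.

After-tax nominal return = 3.78% × (1 − 0.33) = 2.5326%.
1 + r = 1.025326 / 1.04650 = 0.979767
After-tax real rate = 0.979767 − 1 → -2.023%.

-2.023%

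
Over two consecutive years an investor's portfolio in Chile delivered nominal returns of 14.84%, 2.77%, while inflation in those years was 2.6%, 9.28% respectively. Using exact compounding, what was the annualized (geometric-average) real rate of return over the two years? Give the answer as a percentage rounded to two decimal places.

2.60%

Nominal growth factor = 1.1484 × 1.0277 = 1.18021068
Price-level growth factor = 1.0260 × 1.0928 = 1.12121280
Real growth factor = 1.18021068 / 1.12121280 = 1.05261970
Annualized real rate = 1.05261970^(1/2) − 1 = 2.5973% → 2.60%.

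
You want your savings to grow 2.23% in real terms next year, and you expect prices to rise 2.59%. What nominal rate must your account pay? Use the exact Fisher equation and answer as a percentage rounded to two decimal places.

(1 + i) = (1 + r)(1 + π) = 1.02230 × 1.02590 = 1.04877757
i = 1.04877757 − 1, so the required nominal rate is 4.88%.

4.88%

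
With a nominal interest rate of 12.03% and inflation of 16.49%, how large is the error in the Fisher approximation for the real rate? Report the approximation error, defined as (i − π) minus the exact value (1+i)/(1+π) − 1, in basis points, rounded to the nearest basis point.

-63 basis points

Approximate: r ≈ 12.030% − 16.490% = -4.4600%
Exact: (1 + 0.1203)/(1 + 0.1649) − 1 = -3.8287%
Error = -4.4600% − (-3.8287%) = -0.6313% → -63 basis points.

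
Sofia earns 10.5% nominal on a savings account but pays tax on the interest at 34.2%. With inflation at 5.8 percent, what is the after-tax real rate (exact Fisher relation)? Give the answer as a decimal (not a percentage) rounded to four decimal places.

After-tax nominal return = 10.5% × (1 − 0.342) = 6.9090%.
1 + r = 1.06909 / 1.05800 = 1.010482
After-tax real rate = 1.010482 − 1 → 0.0105.

0.0105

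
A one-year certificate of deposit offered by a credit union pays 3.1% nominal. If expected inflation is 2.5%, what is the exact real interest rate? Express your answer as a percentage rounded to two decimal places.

0.59%

By the Fisher relation, 1 + r = (1 + i)/(1 + π).
1 + r = 1.03100 / 1.02500 = 1.005854
r = 1.005854 − 1 = 0.5854%, i.e. 0.59%.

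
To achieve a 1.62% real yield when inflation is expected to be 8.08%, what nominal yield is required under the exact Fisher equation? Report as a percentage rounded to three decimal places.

9.831%

(1 + i) = (1 + r)(1 + π) = 1.01620 × 1.08080 = 1.09830896
i = 1.09830896 − 1, so the required nominal rate is 9.831%.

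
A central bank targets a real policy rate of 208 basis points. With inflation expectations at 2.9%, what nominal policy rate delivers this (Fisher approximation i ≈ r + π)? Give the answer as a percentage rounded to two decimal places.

i ≈ r + π = 2.08% + 2.9% = 4.98%.

4.98%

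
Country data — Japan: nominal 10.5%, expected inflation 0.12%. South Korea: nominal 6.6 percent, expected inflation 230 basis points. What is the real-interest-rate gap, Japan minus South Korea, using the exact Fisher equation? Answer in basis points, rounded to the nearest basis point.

616 basis points

Japan: (1 + 0.1050)/(1 + 0.0012) − 1 = 10.3676%
South Korea: (1 + 0.0660)/(1 + 0.0230) − 1 = 4.2033%
Differential = 10.3676% − 4.2033% = 6.1642% → 616 basis points.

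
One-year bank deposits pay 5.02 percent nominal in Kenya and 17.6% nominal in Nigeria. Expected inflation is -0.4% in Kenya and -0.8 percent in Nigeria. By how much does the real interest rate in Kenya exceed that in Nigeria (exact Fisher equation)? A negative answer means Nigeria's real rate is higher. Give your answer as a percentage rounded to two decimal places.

-13.11%

Kenya: (1 + 0.0502)/(1 − 0.0040) − 1 = 5.4418%
Nigeria: (1 + 0.1760)/(1 − 0.0080) − 1 = 18.5484%
Differential = 5.4418% − 18.5484% = -13.1066% → -13.11%.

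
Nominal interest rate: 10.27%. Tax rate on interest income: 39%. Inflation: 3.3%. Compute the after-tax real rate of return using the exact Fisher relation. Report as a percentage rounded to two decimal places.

2.87%

After-tax nominal return = 10.27% × (1 − 0.39) = 6.2647%.
1 + r = 1.062647 / 1.03300 = 1.028700
After-tax real rate = 1.028700 − 1 → 2.87%.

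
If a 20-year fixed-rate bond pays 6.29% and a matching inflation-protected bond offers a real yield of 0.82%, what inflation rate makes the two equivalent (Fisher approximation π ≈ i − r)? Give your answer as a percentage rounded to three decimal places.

5.470%

π ≈ i − r = 6.29% − 0.82% → 5.470%.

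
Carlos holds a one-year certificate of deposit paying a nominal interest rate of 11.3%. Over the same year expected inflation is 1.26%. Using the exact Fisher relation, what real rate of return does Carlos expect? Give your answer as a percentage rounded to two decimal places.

9.92%

By the Fisher relation, 1 + r = (1 + i)/(1 + π).
1 + r = 1.11300 / 1.01260 = 1.099151
r = 1.099151 − 1 = 9.9151%, i.e. 9.92%.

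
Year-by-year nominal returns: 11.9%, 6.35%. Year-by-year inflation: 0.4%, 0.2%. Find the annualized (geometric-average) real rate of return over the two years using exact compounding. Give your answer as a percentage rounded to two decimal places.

Compound the nominal returns: 1.1190 × 1.0635 = 1.19005650.
Compound inflation: 1.0040 × 1.0020 = 1.00600800.
Deflate: 1.19005650 / 1.00600800 = 1.18294934.
Annualized real rate = 1.18294934^(1/2) − 1 = 8.7635% → 8.76%.

8.76%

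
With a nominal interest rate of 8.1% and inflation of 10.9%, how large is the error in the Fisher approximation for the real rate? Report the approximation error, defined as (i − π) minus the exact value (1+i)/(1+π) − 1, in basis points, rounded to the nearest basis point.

Approximate: r ≈ 8.100% − 10.900% = -2.8000%
Exact: (1 + 0.0810)/(1 + 0.1090) − 1 = -2.5248%
Error = -2.8000% − (-2.5248%) = -0.2752% → -28 basis points.

-28 basis points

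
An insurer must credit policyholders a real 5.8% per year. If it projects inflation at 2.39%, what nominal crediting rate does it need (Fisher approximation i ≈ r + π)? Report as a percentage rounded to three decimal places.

i ≈ r + π = 5.8% + 2.39% = 8.190%.

8.190%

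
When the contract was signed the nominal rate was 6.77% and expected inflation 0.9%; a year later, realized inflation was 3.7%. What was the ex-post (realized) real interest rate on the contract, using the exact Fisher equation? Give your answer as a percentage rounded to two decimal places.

2.96%

Ex-post: (1 + 0.0677)/(1 + 0.0370) − 1 = 2.9605%
So the realized real rate is 2.96%.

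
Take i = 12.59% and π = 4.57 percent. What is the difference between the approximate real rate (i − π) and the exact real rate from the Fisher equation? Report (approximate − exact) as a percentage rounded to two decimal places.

0.35%

Approximate: r ≈ 12.590% − 4.570% = 8.0200%
Exact: (1 + 0.1259)/(1 + 0.0457) − 1 = 7.6695%
Error = 8.0200% − 7.6695% = 0.3505% → 0.35%.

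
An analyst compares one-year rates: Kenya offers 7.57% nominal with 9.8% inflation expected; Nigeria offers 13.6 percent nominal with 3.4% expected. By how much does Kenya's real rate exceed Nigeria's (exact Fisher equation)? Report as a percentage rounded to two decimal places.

-11.90%

Kenya: (1 + 0.0757)/(1 + 0.0980) − 1 = -2.0310%
Nigeria: (1 + 0.1360)/(1 + 0.0340) − 1 = 9.8646%
Differential = -2.0310% − 9.8646% = -11.8956% → -11.90%.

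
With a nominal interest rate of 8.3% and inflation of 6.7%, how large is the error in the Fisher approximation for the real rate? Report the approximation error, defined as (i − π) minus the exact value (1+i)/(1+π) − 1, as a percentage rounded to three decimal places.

Approximate: r ≈ 8.300% − 6.700% = 1.6000%
Exact: (1 + 0.0830)/(1 + 0.0670) − 1 = 1.49953%
Error = 1.6000% − 1.49953% = 0.10047% → 0.100%.

0.100%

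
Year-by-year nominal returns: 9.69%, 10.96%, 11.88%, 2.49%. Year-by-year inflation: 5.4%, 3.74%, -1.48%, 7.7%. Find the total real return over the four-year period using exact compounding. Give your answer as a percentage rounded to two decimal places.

20.29%

Compound the nominal returns: 1.0969 × 1.1096 × 1.1188 × 1.0249 = 1.395621.
Compound inflation: 1.0540 × 1.0374 × 0.9852 × 1.0770 = 1.160184.
Deflate: 1.395621 / 1.160184 = 1.202930.
Total real return = 1.202930 − 1 → 20.29%.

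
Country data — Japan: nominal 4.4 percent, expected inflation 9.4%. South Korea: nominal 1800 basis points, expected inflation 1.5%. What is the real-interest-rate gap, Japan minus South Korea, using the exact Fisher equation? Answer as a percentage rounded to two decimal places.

-20.83%

Japan: (1 + 0.0440)/(1 + 0.0940) − 1 = -4.5704%
South Korea: (1 + 0.1800)/(1 + 0.0150) − 1 = 16.2562%
Differential = -4.5704% − 16.2562% = -20.8265% → -20.83%.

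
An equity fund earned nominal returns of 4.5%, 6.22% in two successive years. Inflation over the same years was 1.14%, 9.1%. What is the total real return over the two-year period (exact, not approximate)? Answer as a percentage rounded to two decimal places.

0.59%

Compound the nominal returns: 1.0450 × 1.0622 = 1.109999.
Compound inflation: 1.0114 × 1.0910 = 1.103437.
Deflate: 1.109999 / 1.103437 = 1.005947.
Total real return = 1.005947 − 1 → 0.59%.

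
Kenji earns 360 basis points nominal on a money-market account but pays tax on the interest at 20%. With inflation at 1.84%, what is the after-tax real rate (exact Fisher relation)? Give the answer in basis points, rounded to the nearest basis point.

102 basis points

After-tax nominal return = 3.6% × (1 − 0.2) = 2.8800%.
1 + r = 1.02880 / 1.01840 = 1.010212
After-tax real rate = 1.010212 − 1 → 102 basis points.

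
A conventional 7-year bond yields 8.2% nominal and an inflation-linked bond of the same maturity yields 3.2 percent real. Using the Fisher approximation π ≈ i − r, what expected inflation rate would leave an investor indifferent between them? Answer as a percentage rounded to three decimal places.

5.000%

π ≈ i − r = 8.2% − 3.2% → 5.000%.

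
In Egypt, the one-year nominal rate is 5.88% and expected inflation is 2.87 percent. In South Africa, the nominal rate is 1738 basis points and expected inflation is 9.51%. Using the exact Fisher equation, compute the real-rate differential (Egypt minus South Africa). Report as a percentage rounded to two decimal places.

Egypt: (1 + 0.0588)/(1 + 0.0287) − 1 = 2.9260%
South Africa: (1 + 0.1738)/(1 + 0.0951) − 1 = 7.1866%
Differential = 2.9260% − 7.1866% = -4.2605% → -4.26%.

-4.26%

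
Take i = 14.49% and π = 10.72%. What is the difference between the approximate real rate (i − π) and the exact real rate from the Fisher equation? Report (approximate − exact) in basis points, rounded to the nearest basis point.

37 basis points

Approximate: r ≈ 14.490% − 10.720% = 3.7700%
Exact: (1 + 0.1449)/(1 + 0.1072) − 1 = 3.40499%
Error = 3.7700% − 3.40499% = 0.36501% → 37 basis points.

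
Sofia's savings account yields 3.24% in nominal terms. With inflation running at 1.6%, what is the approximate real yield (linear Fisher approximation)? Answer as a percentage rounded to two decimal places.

1.64%

r ≈ i − π = 3.24% − 1.6% = 1.64%.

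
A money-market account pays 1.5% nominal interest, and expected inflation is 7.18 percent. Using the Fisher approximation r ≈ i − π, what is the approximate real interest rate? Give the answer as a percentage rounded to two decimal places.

r ≈ i − π = 1.5% − 7.18% = -5.68%.

-5.68%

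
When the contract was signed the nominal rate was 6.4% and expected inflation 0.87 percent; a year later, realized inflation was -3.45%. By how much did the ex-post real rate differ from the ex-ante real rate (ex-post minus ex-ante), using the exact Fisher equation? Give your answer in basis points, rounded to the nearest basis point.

472 basis points

Ex-ante: (1 + 0.0640)/(1 + 0.0087) − 1 = 5.4823%
Ex-post: (1 + 0.0640)/(1 − 0.0345) − 1 = 10.2020%
Difference (ex-post − ex-ante) = 4.7197% → 472 basis points.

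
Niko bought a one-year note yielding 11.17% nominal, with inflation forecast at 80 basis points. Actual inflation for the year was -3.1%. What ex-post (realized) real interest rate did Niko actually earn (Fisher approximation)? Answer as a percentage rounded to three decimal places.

14.270%

Ex-post: 11.17% − (-3.1%) = 14.270%
So the realized real rate is 14.270%.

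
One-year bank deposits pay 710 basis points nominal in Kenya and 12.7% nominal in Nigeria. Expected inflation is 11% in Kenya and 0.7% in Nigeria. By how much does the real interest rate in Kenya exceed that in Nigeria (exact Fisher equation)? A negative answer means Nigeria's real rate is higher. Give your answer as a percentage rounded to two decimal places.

Kenya: (1 + 0.0710)/(1 + 0.1100) − 1 = -3.5135%
Nigeria: (1 + 0.1270)/(1 + 0.0070) − 1 = 11.9166%
Differential = -3.5135% − 11.9166% = -15.4301% → -15.43%.

-15.43%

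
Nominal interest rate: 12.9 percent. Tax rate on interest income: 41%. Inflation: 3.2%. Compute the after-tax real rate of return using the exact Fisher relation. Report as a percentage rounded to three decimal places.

After-tax nominal return = 12.9% × (1 − 0.41) = 7.6110%.
1 + r = 1.07611 / 1.03200 = 1.042742
After-tax real rate = 1.042742 − 1 → 4.274%.

4.274%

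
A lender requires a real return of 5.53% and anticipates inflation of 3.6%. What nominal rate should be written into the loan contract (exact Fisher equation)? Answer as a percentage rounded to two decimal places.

(1 + i) = (1 + r)(1 + π) = 1.05530 × 1.03600 = 1.0932908
i = 1.0932908 − 1, so the required nominal rate is 9.33%.

9.33%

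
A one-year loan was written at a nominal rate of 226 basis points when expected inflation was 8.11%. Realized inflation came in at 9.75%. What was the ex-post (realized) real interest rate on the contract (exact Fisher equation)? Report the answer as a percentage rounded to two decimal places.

Ex-post: (1 + 0.0226)/(1 + 0.0975) − 1 = -6.8246%
So the realized real rate is -6.82%.

-6.82%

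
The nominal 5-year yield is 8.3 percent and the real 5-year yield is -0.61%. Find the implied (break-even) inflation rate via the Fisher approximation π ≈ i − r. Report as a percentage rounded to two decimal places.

π ≈ i − r = 8.3% − (-0.61%) → 8.91%.

8.91%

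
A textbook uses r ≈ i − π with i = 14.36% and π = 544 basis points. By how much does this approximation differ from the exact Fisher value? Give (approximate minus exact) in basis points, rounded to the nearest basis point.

46 basis points

Approximate: r ≈ 14.360% − 5.440% = 8.9200%
Exact: (1 + 0.1436)/(1 + 0.0544) − 1 = 8.4598%
Error = 8.9200% − 8.4598% = 0.4602% → 46 basis points.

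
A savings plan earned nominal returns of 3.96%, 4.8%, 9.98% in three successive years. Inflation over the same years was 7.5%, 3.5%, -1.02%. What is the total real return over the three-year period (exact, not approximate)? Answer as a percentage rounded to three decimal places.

Nominal growth factor = 1.0396 × 1.0480 × 1.0998 = 1.198233
Price-level growth factor = 1.0750 × 1.0350 × 0.9898 = 1.101276
Real growth factor = 1.198233 / 1.101276 = 1.088040
Total real return = 1.088040 − 1 → 8.804%.

8.804%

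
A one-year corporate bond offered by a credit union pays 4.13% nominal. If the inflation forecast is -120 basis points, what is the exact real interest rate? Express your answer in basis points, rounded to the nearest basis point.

539 basis points

1 + r = 1.04130 / 0.98800 = 1.053947
r = 1.053947 − 1 = 5.3947%, i.e. 539 basis points.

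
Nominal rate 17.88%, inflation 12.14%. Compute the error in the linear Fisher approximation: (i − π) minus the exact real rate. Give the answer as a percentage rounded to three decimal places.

Approximate: r ≈ 17.880% − 12.140% = 5.7400%
Exact: (1 + 0.1788)/(1 + 0.1214) − 1 = 5.1186%
Error = 5.7400% − 5.1186% = 0.6214% → 0.621%.

0.621%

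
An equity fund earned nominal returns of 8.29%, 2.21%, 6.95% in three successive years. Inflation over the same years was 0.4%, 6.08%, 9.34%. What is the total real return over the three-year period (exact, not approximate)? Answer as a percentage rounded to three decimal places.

1.652%

Compound the nominal returns: 1.0829 × 1.0221 × 1.0695 = 1.183757.
Compound inflation: 1.0040 × 1.0608 × 1.0934 = 1.164518.
Deflate: 1.183757 / 1.164518 = 1.016521.
Total real return = 1.016521 − 1 → 1.652%.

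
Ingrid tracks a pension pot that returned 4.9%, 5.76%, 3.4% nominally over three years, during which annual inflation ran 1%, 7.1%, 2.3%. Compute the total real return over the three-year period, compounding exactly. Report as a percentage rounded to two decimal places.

3.66%

Nominal growth factor = 1.0490 × 1.0576 × 1.0340 = 1.147143
Price-level growth factor = 1.0100 × 1.0710 × 1.0230 = 1.106589
Real growth factor = 1.147143 / 1.106589 = 1.036647
Total real return = 1.036647 − 1 → 3.66%.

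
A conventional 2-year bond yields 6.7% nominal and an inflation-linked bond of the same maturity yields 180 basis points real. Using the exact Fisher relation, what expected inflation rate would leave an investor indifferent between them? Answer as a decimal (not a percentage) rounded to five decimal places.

(1 + π) = (1 + i)/(1 + r) = 1.06700 / 1.01800 = 1.048134
Break-even inflation = 1.048134 − 1 → 0.04813.

0.04813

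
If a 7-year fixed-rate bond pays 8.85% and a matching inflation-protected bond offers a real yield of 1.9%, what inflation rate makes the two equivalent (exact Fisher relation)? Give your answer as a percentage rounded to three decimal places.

6.820%

(1 + π) = (1 + i)/(1 + r) = 1.08850 / 1.01900 = 1.068204
Break-even inflation = 1.068204 − 1 → 6.820%.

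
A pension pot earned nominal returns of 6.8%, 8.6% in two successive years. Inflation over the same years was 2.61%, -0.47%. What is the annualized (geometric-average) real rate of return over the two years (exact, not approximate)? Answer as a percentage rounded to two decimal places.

6.57%

Compound the nominal returns: 1.0680 × 1.0860 = 1.15984800.
Compound inflation: 1.0261 × 0.9953 = 1.02127733.
Deflate: 1.15984800 / 1.02127733 = 1.13568368.
Annualized real rate = 1.13568368^(1/2) − 1 = 6.5685% → 6.57%.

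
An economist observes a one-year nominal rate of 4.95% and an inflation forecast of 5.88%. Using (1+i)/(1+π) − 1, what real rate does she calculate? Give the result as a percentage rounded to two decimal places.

By the Fisher relation, 1 + r = (1 + i)/(1 + π).
1 + r = 1.04950 / 1.05880 = 0.991216
r = 0.991216 − 1 = -0.8784%, i.e. -0.88%.

-0.88%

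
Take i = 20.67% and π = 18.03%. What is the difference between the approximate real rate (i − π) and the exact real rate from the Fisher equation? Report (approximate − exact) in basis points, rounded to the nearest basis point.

Approximate: r ≈ 20.670% − 18.030% = 2.6400%
Exact: (1 + 0.2067)/(1 + 0.1803) − 1 = 2.2367%
Error = 2.6400% − 2.2367% = 0.4033% → 40 basis points.

40 basis points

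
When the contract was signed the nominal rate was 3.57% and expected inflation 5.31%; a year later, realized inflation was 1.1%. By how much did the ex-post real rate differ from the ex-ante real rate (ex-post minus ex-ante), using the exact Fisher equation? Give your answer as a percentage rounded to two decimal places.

4.10%

Ex-ante: (1 + 0.0357)/(1 + 0.0531) − 1 = -1.6523%
Ex-post: (1 + 0.0357)/(1 + 0.0110) − 1 = 2.4431%
Difference (ex-post − ex-ante) = 4.0954% → 4.10%.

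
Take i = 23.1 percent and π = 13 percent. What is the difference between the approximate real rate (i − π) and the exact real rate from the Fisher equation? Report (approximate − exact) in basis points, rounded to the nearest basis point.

Approximate: r ≈ 23.100% − 13.000% = 10.1000%
Exact: (1 + 0.2310)/(1 + 0.1300) − 1 = 8.9381%
Error = 10.1000% − 8.9381% = 1.1619% → 116 basis points.

116 basis points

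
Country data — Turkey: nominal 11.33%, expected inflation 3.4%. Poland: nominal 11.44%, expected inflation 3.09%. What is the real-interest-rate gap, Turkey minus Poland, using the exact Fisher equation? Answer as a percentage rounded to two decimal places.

Turkey: (1 + 0.1133)/(1 + 0.0340) − 1 = 7.6692%
Poland: (1 + 0.1144)/(1 + 0.0309) − 1 = 8.0997%
Differential = 7.6692% − 8.0997% = -0.4305% → -0.43%.

-0.43%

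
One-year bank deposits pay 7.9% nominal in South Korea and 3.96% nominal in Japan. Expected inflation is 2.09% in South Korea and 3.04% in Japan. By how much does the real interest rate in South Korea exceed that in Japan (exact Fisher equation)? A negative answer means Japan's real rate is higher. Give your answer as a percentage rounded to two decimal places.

South Korea: (1 + 0.0790)/(1 + 0.0209) − 1 = 5.6911%
Japan: (1 + 0.0396)/(1 + 0.0304) − 1 = 0.8929%
Differential = 5.6911% − 0.8929% = 4.7982% → 4.80%.

4.80%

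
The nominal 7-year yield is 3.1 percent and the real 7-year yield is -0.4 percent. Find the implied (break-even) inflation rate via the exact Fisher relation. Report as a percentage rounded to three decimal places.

3.514%

(1 + π) = (1 + i)/(1 + r) = 1.03100 / 0.99600 = 1.035141
Break-even inflation = 1.035141 − 1 → 3.514%.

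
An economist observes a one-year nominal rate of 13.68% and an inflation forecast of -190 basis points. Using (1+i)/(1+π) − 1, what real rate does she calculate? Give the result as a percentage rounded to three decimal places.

15.882%

1 + r = 1.13680 / 0.98100 = 1.158818
r = 1.158818 − 1 = 15.8818%, i.e. 15.882%.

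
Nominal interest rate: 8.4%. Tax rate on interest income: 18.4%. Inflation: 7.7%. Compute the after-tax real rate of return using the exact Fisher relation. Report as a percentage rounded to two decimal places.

-0.79%

After-tax nominal return = 8.4% × (1 − 0.184) = 6.8544%.
1 + r = 1.068544 / 1.07700 = 0.992149
After-tax real rate = 0.992149 − 1 → -0.79%.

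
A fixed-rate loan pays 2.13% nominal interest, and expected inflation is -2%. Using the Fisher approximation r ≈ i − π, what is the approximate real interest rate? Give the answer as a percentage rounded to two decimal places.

4.13%

r ≈ i − π = 2.13% − (-2%) = 4.13%.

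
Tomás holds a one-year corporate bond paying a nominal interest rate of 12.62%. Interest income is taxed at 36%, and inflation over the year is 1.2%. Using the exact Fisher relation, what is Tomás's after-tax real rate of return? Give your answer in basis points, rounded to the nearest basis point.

After-tax nominal return = 12.62% × (1 − 0.36) = 8.0768%.
1 + r = 1.080768 / 1.01200 = 1.067953
After-tax real rate = 1.067953 − 1 → 680 basis points.

680 basis points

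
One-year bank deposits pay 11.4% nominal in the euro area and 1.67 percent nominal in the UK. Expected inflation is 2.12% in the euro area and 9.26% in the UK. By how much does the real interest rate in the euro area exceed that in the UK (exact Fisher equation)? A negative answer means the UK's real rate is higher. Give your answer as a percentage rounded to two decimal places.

The euro area: (1 + 0.1140)/(1 + 0.0212) − 1 = 9.0873%
The UK: (1 + 0.0167)/(1 + 0.0926) − 1 = -6.9467%
Differential = 9.0873% − (-6.9467%) = 16.0341% → 16.03%.

16.03%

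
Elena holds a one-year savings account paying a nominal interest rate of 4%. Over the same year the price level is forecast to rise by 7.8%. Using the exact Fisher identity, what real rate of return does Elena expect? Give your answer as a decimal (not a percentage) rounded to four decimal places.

-0.0353

1 + r = 1.04000 / 1.07800 = 0.9647495
r = 0.9647495 − 1 = -3.52505%, i.e. -0.0353.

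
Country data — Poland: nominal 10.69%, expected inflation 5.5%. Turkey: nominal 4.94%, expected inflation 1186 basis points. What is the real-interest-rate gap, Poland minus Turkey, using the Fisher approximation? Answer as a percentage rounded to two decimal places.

Poland: 10.69% − 5.5% = 5.190%
Turkey: 4.94% − 11.86% = -6.920%
Differential = 12.110% → 12.11%.

12.11%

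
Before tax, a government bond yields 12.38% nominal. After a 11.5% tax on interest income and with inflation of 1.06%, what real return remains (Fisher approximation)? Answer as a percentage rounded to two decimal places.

After-tax nominal return = 12.38% × (1 − 0.115) = 10.9563%.
r ≈ 10.9563% − 1.06% → 9.90%.

9.90%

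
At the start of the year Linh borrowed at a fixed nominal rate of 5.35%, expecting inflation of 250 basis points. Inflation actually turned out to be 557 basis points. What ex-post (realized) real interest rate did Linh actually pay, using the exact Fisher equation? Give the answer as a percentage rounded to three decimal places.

Ex-post: (1 + 0.0535)/(1 + 0.0557) − 1 = -0.2084%
So the realized real rate is -0.208%.

-0.208%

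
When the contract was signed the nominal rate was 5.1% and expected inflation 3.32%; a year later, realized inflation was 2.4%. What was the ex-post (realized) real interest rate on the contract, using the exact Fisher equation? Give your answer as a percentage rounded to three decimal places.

2.637%

Ex-post: (1 + 0.0510)/(1 + 0.0240) − 1 = 2.6367%
So the realized real rate is 2.637%.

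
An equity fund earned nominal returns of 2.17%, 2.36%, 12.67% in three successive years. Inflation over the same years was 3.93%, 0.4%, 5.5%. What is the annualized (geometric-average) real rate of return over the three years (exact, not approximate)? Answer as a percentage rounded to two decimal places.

2.29%

Nominal growth factor = 1.0217 × 1.0236 × 1.1267 = 1.17831652
Price-level growth factor = 1.0393 × 1.0040 × 1.0550 = 1.10084735
Real growth factor = 1.17831652 / 1.10084735 = 1.07037231
Annualized real rate = 1.07037231^(1/3) − 1 = 2.2928% → 2.29%.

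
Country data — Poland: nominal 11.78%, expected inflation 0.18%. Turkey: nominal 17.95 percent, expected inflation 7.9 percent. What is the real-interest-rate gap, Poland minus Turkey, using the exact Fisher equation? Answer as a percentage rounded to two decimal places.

Poland: (1 + 0.1178)/(1 + 0.0018) − 1 = 11.57916%
Turkey: (1 + 0.1795)/(1 + 0.0790) − 1 = 9.31418%
Differential = 11.57916% − 9.31418% = 2.26498% → 2.26%.

2.26%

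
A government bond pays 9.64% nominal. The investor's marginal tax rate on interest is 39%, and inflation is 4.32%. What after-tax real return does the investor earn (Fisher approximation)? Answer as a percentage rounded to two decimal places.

1.56%

After-tax nominal return = 9.64% × (1 − 0.39) = 5.8804%.
r ≈ 5.8804% − 4.32% → 1.56%.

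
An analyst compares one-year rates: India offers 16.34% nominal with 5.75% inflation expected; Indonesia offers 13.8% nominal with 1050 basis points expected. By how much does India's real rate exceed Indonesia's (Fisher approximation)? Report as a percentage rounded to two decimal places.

7.29%

India: 16.34% − 5.75% = 10.590%
Indonesia: 13.8% − 10.5% = 3.300%
Differential = 7.290% → 7.29%.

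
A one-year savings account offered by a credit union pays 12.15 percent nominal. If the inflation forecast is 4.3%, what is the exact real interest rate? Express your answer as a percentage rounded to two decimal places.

1 + r = 1.12150 / 1.04300 = 1.075264
r = 1.075264 − 1 = 7.5264%, i.e. 7.53%.

7.53%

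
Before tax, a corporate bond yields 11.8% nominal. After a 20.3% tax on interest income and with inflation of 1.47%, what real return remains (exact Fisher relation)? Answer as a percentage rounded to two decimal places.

7.82%

After-tax nominal return = 11.8% × (1 − 0.203) = 9.4046%.
1 + r = 1.094046 / 1.01470 = 1.078197
After-tax real rate = 1.078197 − 1 → 7.82%.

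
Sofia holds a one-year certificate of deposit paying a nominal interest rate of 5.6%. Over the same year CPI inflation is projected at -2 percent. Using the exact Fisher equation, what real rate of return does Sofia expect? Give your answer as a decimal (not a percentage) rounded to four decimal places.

By the Fisher equation, 1 + r = (1 + i)/(1 + π).
1 + r = 1.05600 / 0.98000 = 1.077551
r = 1.077551 − 1 = 7.7551%, i.e. 0.0776.

0.0776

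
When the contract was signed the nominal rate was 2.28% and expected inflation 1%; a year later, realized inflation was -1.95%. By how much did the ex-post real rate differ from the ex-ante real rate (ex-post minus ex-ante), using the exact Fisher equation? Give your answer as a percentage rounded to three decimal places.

Ex-ante: (1 + 0.0228)/(1 + 0.0100) − 1 = 1.2673%
Ex-post: (1 + 0.0228)/(1 − 0.0195) − 1 = 4.3141%
Difference (ex-post − ex-ante) = 3.0468% → 3.047%.

3.047%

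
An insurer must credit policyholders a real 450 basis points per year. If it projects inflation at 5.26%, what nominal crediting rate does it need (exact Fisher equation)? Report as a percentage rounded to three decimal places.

9.997%

(1 + i) = (1 + r)(1 + π) = 1.04500 × 1.05260 = 1.099967
i = 1.099967 − 1, so the required nominal rate is 9.997%.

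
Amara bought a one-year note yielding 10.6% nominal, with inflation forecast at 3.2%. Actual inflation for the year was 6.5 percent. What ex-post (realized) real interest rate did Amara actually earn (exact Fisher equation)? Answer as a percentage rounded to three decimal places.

3.850%

Ex-post: (1 + 0.1060)/(1 + 0.0650) − 1 = 3.8498%
So the realized real rate is 3.850%.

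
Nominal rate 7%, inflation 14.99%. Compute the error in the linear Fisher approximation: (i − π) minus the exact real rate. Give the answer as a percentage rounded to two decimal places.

Approximate: r ≈ 7.000% − 14.990% = -7.9900%
Exact: (1 + 0.0700)/(1 + 0.1499) − 1 = -6.9484%
Error = -7.9900% − (-6.9484%) = -1.0416% → -1.04%.

-1.04%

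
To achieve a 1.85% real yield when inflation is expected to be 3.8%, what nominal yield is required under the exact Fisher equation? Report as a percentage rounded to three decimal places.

(1 + i) = (1 + r)(1 + π) = 1.01850 × 1.03800 = 1.057203
i = 1.057203 − 1, so the required nominal rate is 5.720%.

5.720%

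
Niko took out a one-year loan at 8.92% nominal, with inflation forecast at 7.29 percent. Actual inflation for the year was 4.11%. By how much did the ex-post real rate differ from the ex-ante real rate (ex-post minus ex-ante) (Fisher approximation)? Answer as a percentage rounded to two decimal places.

Ex-ante: 8.92% − 7.29% = 1.630%
Ex-post: 8.92% − 4.11% = 4.810%
Difference (ex-post − ex-ante) = 3.1800% → 3.18%.

3.18%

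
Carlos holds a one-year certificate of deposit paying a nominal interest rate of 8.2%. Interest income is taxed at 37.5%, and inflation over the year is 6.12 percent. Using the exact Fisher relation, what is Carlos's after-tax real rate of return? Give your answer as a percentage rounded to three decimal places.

-0.938%

After-tax nominal return = 8.2% × (1 − 0.375) = 5.1250%.
1 + r = 1.05125 / 1.06120 = 0.990624
After-tax real rate = 0.990624 − 1 → -0.938%.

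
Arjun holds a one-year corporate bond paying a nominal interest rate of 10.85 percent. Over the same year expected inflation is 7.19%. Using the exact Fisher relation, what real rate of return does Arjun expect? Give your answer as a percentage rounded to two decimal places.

3.41%

By the Fisher relation, 1 + r = (1 + i)/(1 + π).
1 + r = 1.10850 / 1.07190 = 1.034145
r = 1.034145 − 1 = 3.4145%, i.e. 3.41%.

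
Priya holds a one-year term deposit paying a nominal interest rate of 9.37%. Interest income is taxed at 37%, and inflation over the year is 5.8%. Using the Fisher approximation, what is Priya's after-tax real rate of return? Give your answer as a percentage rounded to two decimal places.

After-tax nominal return = 9.37% × (1 − 0.37) = 5.9031%.
r ≈ 5.9031% − 5.8% → 0.10%.

0.10%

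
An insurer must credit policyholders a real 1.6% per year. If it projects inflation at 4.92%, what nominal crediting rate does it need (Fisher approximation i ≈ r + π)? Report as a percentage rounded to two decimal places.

i ≈ r + π = 1.6% + 4.92% = 6.52%.

6.52%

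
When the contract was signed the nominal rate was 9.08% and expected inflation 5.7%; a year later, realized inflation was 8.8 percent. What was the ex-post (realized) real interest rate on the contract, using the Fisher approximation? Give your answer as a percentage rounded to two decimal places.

0.28%

Ex-post: 9.08% − 8.8% = 0.280%
So the realized real rate is 0.28%.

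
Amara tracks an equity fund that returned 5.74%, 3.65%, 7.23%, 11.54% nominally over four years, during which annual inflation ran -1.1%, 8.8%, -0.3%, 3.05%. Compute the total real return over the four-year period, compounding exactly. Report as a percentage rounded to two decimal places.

18.57%

Nominal growth factor = 1.0574 × 1.0365 × 1.0723 × 1.1154 = 1.310858
Price-level growth factor = 0.9890 × 1.0880 × 0.9970 × 1.0305 = 1.105524
Real growth factor = 1.310858 / 1.105524 = 1.185734
Total real return = 1.185734 − 1 → 18.57%.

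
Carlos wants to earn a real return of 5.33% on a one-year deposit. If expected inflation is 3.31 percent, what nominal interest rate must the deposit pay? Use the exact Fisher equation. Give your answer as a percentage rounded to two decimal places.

8.82%

(1 + i) = (1 + r)(1 + π) = 1.05330 × 1.03310 = 1.08816423
i = 1.08816423 − 1, so the required nominal rate is 8.82%.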